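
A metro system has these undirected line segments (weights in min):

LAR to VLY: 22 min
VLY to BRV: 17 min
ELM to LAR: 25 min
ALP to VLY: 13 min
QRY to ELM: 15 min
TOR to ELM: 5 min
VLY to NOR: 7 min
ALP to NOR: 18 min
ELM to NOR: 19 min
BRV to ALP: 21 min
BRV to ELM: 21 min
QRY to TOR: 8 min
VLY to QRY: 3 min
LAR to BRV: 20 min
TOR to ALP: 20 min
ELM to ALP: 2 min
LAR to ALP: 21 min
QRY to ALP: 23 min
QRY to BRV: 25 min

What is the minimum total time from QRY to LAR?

25 min

Shortest distances from QRY:
QRY: 0
VLY: 3  (via QRY)
TOR: 8  (via QRY)
NOR: 10  (via VLY)
ELM: 13  (via TOR)
ALP: 15  (via ELM)
BRV: 20  (via VLY)
LAR: 25  (via VLY)
Shortest route: QRY → VLY → LAR = 25 min.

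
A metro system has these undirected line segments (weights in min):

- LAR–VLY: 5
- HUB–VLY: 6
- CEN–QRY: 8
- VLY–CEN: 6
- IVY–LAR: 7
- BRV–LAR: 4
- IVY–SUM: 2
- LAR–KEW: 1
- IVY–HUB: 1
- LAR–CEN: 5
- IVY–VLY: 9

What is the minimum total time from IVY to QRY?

Shortest distances from IVY:
IVY: 0
HUB: 1  (via IVY)
SUM: 2  (via IVY)
VLY: 7  (via HUB)
LAR: 7  (via IVY)
KEW: 8  (via LAR)
BRV: 11  (via LAR)
CEN: 12  (via LAR)
QRY: 20  (via CEN)
Shortest route: IVY → LAR → CEN → QRY = 20 min.

20 min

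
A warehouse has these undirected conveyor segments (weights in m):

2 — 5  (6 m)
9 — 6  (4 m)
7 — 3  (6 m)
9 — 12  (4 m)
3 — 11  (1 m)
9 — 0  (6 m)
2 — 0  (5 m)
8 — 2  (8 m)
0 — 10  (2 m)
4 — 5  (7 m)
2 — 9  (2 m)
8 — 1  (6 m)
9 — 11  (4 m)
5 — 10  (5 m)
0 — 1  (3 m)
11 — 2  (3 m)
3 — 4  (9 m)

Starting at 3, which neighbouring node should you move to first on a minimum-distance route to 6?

Candidate routes:
3–11–2–9–6: 1+3+2+4 = 10
3–11–9–6: 1+4+4 = 9
Cheapest is 3–11–9–6 at 9 m.
So from 3 the first move is to 11.

11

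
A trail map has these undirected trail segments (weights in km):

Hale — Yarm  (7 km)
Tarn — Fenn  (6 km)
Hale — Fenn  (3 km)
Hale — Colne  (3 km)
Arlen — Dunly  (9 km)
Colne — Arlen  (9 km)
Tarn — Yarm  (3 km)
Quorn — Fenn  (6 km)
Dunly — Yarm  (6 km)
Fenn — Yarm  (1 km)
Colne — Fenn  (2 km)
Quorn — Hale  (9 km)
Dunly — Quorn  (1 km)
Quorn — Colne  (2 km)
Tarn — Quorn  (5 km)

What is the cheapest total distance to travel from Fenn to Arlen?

Settle nodes by increasing distance from Fenn:
Fenn: 0
Yarm: 1  (via Fenn)
Colne: 2  (via Fenn)
Hale: 3  (via Fenn)
Tarn: 4  (via Yarm)
Quorn: 4  (via Colne)
Dunly: 5  (via Quorn)
Arlen: 11  (via Colne)
Shortest route: Fenn → Colne → Arlen = 11 km.

11 km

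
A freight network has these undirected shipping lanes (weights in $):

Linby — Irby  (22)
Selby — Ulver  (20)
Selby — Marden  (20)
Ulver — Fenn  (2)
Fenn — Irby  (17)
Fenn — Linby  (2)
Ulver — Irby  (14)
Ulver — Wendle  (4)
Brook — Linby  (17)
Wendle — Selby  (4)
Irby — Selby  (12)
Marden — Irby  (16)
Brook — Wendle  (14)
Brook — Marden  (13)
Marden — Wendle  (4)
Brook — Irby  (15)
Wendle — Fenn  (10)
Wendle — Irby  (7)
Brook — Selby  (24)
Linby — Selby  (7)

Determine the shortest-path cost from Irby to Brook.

$15

Settle nodes by increasing distance from Irby:
Irby: 0
Wendle: 7  (via Irby)
Marden: 11  (via Wendle)
Selby: 11  (via Wendle)
Ulver: 11  (via Wendle)
Fenn: 13  (via Ulver)
Linby: 15  (via Fenn)
Brook: 15  (via Irby)
Shortest route: Irby → Brook = $15.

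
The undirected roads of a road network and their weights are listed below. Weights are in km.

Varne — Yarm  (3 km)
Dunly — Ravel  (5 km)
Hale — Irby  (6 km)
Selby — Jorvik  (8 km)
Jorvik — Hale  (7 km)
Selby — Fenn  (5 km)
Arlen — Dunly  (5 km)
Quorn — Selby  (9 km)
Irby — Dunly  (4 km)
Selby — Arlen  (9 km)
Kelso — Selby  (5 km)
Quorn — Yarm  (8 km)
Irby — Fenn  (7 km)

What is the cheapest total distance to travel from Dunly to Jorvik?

17 km

Running Dijkstra from Dunly:
Dunly: 0
Irby: 4  (via Dunly)
Ravel: 5  (via Dunly)
Arlen: 5  (via Dunly)
Hale: 10  (via Irby)
Fenn: 11  (via Irby)
Selby: 14  (via Arlen)
Jorvik: 17  (via Hale)
Shortest route: Dunly → Irby → Hale → Jorvik = 17 km.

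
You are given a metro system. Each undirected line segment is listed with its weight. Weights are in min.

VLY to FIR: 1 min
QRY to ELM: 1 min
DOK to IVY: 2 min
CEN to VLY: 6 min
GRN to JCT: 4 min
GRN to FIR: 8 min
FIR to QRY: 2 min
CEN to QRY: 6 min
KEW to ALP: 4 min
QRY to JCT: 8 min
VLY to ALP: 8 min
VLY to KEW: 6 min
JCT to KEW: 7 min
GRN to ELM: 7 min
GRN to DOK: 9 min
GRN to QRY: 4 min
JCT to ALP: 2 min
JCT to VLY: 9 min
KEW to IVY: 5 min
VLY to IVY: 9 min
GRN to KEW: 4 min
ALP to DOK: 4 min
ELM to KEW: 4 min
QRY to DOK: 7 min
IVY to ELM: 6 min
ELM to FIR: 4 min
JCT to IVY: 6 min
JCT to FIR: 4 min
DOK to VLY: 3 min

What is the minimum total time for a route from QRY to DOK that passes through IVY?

9 min

Shortest QRY→IVY: QRY → ELM → IVY = 7
Shortest IVY→DOK: IVY → DOK = 2
Total via IVY: 7 + 2 = 9 min.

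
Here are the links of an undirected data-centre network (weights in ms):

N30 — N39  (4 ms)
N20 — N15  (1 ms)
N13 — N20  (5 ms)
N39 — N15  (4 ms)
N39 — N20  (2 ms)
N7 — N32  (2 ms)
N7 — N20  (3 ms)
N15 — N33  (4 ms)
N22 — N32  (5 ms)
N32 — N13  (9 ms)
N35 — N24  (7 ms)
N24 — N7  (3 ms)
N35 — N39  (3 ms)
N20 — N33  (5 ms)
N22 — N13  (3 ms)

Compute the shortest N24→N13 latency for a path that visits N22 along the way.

13 ms

Shortest N24→N22: N24–N7–N32–N22 = 10
Best N22 to N13: N22–N13 costing 3
Total via N22: 10 + 3 = 13 ms.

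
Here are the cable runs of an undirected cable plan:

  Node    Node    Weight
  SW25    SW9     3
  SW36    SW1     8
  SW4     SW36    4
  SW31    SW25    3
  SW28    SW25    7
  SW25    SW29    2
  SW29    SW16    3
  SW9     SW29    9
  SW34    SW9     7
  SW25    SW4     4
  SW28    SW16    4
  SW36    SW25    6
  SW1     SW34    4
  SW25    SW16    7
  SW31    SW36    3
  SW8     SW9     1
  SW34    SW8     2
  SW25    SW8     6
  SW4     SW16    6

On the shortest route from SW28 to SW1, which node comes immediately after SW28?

SW25

Compare a few routes:
SW28 → SW25 → SW9 → SW8 → SW34 → SW1: 7+3+1+2+4 = 17
SW28 → SW25 → SW8 → SW34 → SW1: 7+6+2+4 = 19
SW28 → SW16 → SW29 → SW25 → SW9 → SW8 → SW34 → SW1: 4+3+2+3+1+2+4 = 19
The minimum is 17 via SW28 → SW25 → SW9 → SW8 → SW34 → SW1.
So from SW28 the first move is to SW25.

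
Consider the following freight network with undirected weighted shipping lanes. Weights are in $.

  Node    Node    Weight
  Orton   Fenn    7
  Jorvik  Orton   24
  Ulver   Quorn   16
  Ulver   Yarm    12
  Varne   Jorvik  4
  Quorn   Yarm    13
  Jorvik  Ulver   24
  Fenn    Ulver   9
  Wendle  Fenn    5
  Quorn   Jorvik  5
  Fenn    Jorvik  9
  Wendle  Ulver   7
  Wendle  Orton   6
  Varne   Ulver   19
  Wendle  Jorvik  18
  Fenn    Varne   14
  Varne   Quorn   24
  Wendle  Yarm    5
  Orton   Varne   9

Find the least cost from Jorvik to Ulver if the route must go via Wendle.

Shortest Jorvik→Wendle: Jorvik → Fenn → Wendle = 14
Best Wendle to Ulver: Wendle → Ulver costing 7
Total via Wendle: 14 + 7 = $21.

$21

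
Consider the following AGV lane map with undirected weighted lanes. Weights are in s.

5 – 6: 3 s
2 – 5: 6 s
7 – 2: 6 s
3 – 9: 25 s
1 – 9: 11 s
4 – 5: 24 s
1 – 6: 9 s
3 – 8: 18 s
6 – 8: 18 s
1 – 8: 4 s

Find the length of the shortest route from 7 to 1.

Enumerating some paths:
7 - 2 - 5 - 6 - 1: 6+6+3+9 = 24
7 - 2 - 5 - 6 - 8 - 1: 6+6+3+18+4 = 37
Cheapest is 7 - 2 - 5 - 6 - 1 at 24 s.

24 s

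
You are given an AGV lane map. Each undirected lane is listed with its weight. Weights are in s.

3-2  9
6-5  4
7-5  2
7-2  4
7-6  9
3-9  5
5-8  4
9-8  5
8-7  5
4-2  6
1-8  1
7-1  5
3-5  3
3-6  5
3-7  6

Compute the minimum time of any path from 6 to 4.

16 s

Running Dijkstra from 6:
6: 0
5: 4  (via 6)
3: 5  (via 6)
7: 6  (via 5)
8: 8  (via 5)
1: 9  (via 8)
2: 10  (via 7)
9: 10  (via 3)
4: 16  (via 2)
Shortest route: 6 → 5 → 7 → 2 → 4 = 16 s.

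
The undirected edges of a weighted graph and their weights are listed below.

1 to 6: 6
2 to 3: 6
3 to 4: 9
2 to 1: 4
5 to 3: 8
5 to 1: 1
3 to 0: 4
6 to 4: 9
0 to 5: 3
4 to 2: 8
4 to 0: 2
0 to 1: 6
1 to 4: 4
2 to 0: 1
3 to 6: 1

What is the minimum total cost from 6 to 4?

7

Compare a few routes:
6 → 1 → 4: 6+4 = 10
6 → 4: 9 = 9
6 → 3 → 4: 1+9 = 10
6 → 3 → 0 → 4: 1+4+2 = 7
Cheapest is 6 → 3 → 0 → 4 at 7.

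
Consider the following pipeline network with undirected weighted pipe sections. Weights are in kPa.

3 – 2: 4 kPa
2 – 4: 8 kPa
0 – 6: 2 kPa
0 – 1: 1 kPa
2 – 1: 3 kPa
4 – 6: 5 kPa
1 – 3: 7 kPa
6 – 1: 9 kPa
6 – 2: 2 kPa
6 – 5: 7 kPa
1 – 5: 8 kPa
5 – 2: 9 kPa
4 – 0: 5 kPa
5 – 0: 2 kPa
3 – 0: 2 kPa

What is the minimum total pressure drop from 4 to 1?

Shortest distances from 4:
4: 0
0: 5  (via 4)
6: 5  (via 4)
1: 6  (via 0)
Shortest route: 4–0–1 = 6 kPa.

6 kPa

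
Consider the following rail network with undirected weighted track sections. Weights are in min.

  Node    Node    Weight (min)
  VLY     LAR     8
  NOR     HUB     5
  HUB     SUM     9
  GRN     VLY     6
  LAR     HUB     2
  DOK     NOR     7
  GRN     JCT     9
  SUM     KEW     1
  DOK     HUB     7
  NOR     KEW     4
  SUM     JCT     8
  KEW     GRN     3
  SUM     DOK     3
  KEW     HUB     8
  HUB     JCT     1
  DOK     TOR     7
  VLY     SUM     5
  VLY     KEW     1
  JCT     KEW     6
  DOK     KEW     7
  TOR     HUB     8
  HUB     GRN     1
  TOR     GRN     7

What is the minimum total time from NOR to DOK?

7 min

Settle nodes by increasing distance from NOR:
NOR: 0
KEW: 4  (via NOR)
HUB: 5  (via NOR)
SUM: 5  (via KEW)
VLY: 5  (via KEW)
JCT: 6  (via HUB)
GRN: 6  (via HUB)
DOK: 7  (via NOR)
Shortest route: NOR–DOK = 7 min.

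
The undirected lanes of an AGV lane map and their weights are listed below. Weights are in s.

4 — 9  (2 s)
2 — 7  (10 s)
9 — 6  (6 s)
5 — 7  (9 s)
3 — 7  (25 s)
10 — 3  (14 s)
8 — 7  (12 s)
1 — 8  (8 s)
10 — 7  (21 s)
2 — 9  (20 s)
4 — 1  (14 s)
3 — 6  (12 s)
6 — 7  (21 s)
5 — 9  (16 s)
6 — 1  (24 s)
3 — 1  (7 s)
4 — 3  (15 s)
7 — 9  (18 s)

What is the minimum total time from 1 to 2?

Shortest distances from 1:
1: 0
3: 7  (via 1)
8: 8  (via 1)
4: 14  (via 1)
9: 16  (via 4)
6: 19  (via 3)
7: 20  (via 8)
10: 21  (via 3)
5: 29  (via 7)
2: 30  (via 7)
Shortest route: 1–8–7–2 = 30 s.

30 s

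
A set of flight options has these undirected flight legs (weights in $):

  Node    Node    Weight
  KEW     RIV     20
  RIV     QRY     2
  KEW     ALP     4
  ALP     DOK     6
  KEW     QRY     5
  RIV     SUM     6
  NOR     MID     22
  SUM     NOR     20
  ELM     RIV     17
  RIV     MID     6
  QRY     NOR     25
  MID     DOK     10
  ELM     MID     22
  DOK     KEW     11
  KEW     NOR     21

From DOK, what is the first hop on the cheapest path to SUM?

Compare a few routes:
DOK - MID - RIV - SUM: 10+6+6 = 22
DOK - ALP - KEW - QRY - RIV - SUM: 6+4+5+2+6 = 23
The minimum is $22 via DOK - MID - RIV - SUM.
So from DOK the first move is to MID.

MID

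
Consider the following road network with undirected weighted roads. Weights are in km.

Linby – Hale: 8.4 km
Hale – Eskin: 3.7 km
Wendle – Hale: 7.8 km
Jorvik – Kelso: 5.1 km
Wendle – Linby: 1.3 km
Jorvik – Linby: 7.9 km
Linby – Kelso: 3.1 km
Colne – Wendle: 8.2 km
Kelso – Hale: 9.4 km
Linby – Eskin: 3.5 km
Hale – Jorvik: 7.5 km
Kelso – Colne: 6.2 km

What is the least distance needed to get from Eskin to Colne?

Shortest distances from Eskin:
Eskin: 0
Linby: 3.5  (via Eskin)
Hale: 3.7  (via Eskin)
Wendle: 4.8  (via Linby)
Kelso: 6.6  (via Linby)
Jorvik: 11.2  (via Hale)
Colne: 12.8  (via Kelso)
Shortest route: Eskin–Linby–Kelso–Colne = 12.8 km.

12.8 km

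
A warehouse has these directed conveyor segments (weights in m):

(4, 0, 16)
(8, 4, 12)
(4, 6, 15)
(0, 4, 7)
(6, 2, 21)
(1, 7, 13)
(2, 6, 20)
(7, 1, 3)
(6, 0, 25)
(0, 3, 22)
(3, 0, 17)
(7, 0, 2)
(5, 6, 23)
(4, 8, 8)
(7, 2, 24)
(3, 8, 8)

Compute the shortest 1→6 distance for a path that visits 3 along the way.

Best 1 to 3: 1 → 7 → 0 → 3 costing 37
Shortest 3→6: 3 → 8 → 4 → 6 = 35
Total via 3: 37 + 35 = 72 m.

72 m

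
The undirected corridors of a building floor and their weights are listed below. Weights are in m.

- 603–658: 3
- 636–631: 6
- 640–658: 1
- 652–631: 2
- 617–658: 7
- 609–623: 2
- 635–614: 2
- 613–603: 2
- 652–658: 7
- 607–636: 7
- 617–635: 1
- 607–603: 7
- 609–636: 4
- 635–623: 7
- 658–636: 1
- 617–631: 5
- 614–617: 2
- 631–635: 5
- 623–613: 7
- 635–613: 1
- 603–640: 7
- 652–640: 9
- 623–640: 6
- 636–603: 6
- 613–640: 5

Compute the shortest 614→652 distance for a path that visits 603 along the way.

Shortest 614→603: 614–635–613–603 = 5
Best 603 to 652: 603–658–652 costing 10
Total via 603: 5 + 10 = 15 m.

15 m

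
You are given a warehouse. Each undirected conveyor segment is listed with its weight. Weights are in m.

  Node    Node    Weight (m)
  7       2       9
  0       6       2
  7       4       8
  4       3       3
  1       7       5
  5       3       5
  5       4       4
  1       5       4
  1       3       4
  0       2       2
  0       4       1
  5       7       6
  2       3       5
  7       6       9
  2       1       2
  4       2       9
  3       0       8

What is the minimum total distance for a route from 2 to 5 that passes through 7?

Shortest 2→7: 2–1–7 = 7
Shortest 7→5: 7–5 = 6
Total via 7: 7 + 6 = 13 m.

13 m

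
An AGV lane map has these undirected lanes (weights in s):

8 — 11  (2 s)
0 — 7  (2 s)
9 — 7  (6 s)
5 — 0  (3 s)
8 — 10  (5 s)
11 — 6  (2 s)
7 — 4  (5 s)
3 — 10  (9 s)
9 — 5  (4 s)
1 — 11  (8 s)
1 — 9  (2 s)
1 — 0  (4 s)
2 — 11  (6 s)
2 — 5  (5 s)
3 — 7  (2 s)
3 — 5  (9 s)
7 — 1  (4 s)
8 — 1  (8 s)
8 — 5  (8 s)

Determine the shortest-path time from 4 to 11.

17 s

Running Dijkstra from 4:
4: 0
7: 5  (via 4)
0: 7  (via 7)
3: 7  (via 7)
1: 9  (via 7)
5: 10  (via 0)
9: 11  (via 7)
2: 15  (via 5)
10: 16  (via 3)
8: 17  (via 1)
11: 17  (via 1)
Shortest route: 4–7–1–11 = 17 s.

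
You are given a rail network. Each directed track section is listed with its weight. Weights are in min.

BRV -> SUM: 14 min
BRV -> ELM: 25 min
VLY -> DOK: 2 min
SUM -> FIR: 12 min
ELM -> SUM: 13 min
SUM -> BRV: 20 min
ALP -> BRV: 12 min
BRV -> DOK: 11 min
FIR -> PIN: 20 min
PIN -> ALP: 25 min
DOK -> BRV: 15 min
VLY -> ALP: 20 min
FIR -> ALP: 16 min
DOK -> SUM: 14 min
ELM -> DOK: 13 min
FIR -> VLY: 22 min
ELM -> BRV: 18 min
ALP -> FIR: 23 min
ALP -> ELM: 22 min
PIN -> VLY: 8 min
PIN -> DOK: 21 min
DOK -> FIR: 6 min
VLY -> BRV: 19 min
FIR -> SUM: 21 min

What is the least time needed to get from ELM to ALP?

35 min

Running Dijkstra from ELM:
ELM: 0
SUM: 13  (via ELM)
DOK: 13  (via ELM)
BRV: 18  (via ELM)
FIR: 19  (via DOK)
ALP: 35  (via FIR)
Shortest route: ELM → DOK → FIR → ALP = 35 min.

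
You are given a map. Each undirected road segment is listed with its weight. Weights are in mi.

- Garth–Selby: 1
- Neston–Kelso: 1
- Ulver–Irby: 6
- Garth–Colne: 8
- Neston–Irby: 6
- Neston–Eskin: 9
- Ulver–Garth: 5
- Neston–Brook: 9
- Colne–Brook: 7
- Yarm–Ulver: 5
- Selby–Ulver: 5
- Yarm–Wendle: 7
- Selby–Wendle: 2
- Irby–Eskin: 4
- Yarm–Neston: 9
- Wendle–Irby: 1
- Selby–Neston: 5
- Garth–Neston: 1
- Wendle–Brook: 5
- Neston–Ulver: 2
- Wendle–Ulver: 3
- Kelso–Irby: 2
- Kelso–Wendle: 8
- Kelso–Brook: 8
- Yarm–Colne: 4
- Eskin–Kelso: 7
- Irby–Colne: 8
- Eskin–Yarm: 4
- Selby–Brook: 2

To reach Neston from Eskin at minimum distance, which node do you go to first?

Compare a few routes:
Eskin → Irby → Kelso → Neston: 4+2+1 = 7
Eskin → Kelso → Neston: 7+1 = 8
Eskin → Irby → Wendle → Selby → Garth → Neston: 4+1+2+1+1 = 9
The minimum is 7 mi via Eskin → Irby → Kelso → Neston.
So from Eskin the first move is to Irby.

Irby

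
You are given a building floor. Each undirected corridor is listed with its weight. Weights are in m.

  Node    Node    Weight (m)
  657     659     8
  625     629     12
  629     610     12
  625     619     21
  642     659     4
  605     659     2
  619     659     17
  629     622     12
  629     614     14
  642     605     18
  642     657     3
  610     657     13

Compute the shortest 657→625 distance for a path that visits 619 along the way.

45 m

Shortest 657→619: 657 → 642 → 659 → 619 = 24
Shortest 619→625: 619 → 625 = 21
Total via 619: 24 + 21 = 45 m.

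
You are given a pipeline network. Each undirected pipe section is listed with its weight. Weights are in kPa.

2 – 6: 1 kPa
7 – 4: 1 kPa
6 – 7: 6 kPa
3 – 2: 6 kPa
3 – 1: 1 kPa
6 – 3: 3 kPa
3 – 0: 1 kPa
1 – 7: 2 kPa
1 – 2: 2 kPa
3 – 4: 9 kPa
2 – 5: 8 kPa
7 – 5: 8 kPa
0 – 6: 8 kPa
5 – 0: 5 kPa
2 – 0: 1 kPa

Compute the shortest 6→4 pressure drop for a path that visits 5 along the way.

Shortest 6→5: 6 → 2 → 0 → 5 = 7
Best 5 to 4: 5 → 7 → 4 costing 9
Total via 5: 7 + 9 = 16 kPa.

16 kPa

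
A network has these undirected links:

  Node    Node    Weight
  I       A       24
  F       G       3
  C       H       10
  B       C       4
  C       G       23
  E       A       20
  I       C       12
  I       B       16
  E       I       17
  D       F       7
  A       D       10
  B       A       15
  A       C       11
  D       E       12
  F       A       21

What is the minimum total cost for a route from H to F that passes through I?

Best H to I: H–C–I costing 22
Best I to F: I–E–D–F costing 36
Total via I: 22 + 36 = 58.

58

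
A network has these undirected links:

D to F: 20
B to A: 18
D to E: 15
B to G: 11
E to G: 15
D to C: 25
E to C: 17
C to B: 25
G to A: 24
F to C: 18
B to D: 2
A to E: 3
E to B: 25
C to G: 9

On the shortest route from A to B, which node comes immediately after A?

B

Candidate routes:
A - B: 18 = 18
A - E - D - B: 3+15+2 = 20
The minimum is 18 via A - B.
So from A the first move is to B.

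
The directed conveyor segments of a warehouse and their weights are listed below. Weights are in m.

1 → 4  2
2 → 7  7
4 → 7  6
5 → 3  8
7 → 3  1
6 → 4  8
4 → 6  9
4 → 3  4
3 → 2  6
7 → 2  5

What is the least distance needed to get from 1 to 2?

12 m

Running Dijkstra from 1:
1: 0
4: 2  (via 1)
3: 6  (via 4)
7: 8  (via 4)
6: 11  (via 4)
2: 12  (via 3)
Shortest route: 1 → 4 → 3 → 2 = 12 m.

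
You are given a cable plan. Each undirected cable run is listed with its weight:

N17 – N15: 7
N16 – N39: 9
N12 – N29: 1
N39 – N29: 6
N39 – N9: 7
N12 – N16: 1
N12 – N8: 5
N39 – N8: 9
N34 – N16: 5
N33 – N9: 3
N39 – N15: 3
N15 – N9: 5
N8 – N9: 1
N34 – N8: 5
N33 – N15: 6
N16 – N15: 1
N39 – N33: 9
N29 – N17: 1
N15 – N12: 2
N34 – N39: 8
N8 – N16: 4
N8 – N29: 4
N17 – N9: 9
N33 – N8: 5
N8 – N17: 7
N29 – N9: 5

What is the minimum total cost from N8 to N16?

4

Shortest distances from N8:
N8: 0
N9: 1  (via N8)
N16: 4  (via N8)
Shortest route: N8 → N16 = 4.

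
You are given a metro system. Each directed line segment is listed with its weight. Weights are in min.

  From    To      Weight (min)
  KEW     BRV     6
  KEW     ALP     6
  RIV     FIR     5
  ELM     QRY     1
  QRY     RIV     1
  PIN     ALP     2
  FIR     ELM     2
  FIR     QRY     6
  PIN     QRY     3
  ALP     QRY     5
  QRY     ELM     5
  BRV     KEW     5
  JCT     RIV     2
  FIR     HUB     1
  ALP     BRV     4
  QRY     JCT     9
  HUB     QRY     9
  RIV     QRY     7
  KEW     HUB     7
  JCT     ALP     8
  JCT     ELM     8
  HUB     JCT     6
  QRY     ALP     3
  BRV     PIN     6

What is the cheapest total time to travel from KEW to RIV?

12 min

Running Dijkstra from KEW:
KEW: 0
ALP: 6  (via KEW)
BRV: 6  (via KEW)
HUB: 7  (via KEW)
QRY: 11  (via ALP)
PIN: 12  (via BRV)
RIV: 12  (via QRY)
Shortest route: KEW–ALP–QRY–RIV = 12 min.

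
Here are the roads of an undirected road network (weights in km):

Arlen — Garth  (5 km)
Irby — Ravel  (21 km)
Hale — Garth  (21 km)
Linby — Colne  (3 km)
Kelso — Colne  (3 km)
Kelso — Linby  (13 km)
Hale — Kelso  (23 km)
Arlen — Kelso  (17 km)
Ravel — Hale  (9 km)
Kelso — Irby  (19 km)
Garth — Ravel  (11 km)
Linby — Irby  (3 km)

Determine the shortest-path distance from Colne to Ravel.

Compare a few routes:
Colne - Linby - Irby - Ravel: 3+3+21 = 27
Colne - Kelso - Arlen - Garth - Ravel: 3+17+5+11 = 36
Colne - Kelso - Hale - Ravel: 3+23+9 = 35
The minimum is 27 km via Colne - Linby - Irby - Ravel.

27 km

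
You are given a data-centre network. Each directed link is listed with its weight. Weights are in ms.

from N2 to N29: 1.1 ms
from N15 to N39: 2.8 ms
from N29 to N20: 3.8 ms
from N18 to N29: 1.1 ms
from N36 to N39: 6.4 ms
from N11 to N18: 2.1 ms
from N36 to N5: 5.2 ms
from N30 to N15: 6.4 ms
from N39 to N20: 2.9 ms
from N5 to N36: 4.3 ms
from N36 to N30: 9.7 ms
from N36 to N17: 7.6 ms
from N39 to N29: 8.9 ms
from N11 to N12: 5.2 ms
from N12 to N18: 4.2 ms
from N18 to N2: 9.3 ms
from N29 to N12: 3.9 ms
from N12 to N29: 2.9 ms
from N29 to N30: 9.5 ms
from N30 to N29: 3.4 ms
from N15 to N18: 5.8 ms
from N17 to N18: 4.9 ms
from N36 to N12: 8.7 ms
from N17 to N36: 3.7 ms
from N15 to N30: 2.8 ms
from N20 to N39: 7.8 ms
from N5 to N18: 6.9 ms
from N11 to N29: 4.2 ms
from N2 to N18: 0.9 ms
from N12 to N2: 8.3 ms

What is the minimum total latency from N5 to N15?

Settle nodes by increasing distance from N5:
N5: 0
N36: 4.3  (via N5)
N18: 6.9  (via N5)
N29: 8  (via N18)
N39: 10.7  (via N36)
N20: 11.8  (via N29)
N12: 11.9  (via N29)
N17: 11.9  (via N36)
N30: 14  (via N36)
N2: 16.2  (via N18)
N15: 20.4  (via N30)
Shortest route: N5 → N36 → N30 → N15 = 20.4 ms.

20.4 ms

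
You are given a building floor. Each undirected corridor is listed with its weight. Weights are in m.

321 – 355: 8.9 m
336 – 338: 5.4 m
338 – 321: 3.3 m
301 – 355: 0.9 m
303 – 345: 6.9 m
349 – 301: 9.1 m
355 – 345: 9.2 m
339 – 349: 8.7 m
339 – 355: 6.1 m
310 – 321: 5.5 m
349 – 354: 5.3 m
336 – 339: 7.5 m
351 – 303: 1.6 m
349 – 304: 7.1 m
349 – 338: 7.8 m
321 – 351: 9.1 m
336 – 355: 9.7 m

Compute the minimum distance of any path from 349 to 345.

19.2 m

Enumerating some paths:
349–301–355–345: 9.1+0.9+9.2 = 19.2
349–338–321–355–345: 7.8+3.3+8.9+9.2 = 29.2
349–338–321–351–303–345: 7.8+3.3+9.1+1.6+6.9 = 28.7
349–339–355–345: 8.7+6.1+9.2 = 24
Cheapest is 349–301–355–345 at 19.2 m.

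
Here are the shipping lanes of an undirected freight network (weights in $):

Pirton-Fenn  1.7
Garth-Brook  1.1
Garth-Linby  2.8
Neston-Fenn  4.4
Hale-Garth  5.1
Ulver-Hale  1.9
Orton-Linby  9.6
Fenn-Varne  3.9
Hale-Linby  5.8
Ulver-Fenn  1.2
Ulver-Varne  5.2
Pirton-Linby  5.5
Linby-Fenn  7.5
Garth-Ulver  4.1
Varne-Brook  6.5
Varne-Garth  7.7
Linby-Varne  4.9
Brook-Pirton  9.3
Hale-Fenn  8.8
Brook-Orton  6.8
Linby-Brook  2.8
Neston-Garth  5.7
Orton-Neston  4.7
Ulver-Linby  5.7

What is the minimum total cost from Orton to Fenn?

Enumerating some paths:
Orton - Neston - Garth - Ulver - Fenn: 4.7+5.7+4.1+1.2 = 15.7
Orton - Neston - Fenn: 4.7+4.4 = 9.1
Orton - Brook - Garth - Hale - Ulver - Fenn: 6.8+1.1+5.1+1.9+1.2 = 16.1
Orton - Brook - Garth - Ulver - Fenn: 6.8+1.1+4.1+1.2 = 13.2
The minimum is $9.1 via Orton - Neston - Fenn.

$9.1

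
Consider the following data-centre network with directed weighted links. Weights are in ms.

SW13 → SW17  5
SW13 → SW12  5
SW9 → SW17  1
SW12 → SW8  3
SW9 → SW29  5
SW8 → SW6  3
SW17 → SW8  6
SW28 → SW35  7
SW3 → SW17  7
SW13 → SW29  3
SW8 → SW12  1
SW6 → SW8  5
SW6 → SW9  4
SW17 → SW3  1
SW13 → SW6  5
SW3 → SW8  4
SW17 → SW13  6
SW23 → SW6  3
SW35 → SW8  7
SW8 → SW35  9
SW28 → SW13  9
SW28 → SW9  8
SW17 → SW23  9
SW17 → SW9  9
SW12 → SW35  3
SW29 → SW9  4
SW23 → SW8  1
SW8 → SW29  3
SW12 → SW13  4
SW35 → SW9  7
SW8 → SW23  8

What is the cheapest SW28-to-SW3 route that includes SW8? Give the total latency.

Best SW28 to SW8: SW28 → SW35 → SW8 costing 14
Best SW8 to SW3: SW8 → SW6 → SW9 → SW17 → SW3 costing 9
Total via SW8: 14 + 9 = 23 ms.

23 ms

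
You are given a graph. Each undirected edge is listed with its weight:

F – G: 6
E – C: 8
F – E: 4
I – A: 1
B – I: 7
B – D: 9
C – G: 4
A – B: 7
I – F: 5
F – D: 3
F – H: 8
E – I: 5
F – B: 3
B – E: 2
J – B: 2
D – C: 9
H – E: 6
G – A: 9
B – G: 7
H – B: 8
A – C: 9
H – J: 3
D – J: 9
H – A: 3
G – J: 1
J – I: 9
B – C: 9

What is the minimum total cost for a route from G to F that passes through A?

Shortest G→A: G → J → H → A = 7
Shortest A→F: A → I → F = 6
Total via A: 7 + 6 = 13.

13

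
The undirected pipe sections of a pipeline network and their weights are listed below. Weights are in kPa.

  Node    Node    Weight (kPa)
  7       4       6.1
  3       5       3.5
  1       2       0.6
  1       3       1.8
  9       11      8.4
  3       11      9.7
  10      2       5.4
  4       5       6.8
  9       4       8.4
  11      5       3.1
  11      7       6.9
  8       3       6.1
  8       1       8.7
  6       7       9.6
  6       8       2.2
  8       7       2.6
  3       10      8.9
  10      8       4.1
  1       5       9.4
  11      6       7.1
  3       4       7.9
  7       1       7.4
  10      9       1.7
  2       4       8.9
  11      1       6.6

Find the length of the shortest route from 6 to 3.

Compare a few routes:
6–11–5–3: 7.1+3.1+3.5 = 13.7
6–8–3: 2.2+6.1 = 8.3
6–8–1–3: 2.2+8.7+1.8 = 12.7
6–8–7–1–3: 2.2+2.6+7.4+1.8 = 14
Cheapest is 6–8–3 at 8.3 kPa.

8.3 kPa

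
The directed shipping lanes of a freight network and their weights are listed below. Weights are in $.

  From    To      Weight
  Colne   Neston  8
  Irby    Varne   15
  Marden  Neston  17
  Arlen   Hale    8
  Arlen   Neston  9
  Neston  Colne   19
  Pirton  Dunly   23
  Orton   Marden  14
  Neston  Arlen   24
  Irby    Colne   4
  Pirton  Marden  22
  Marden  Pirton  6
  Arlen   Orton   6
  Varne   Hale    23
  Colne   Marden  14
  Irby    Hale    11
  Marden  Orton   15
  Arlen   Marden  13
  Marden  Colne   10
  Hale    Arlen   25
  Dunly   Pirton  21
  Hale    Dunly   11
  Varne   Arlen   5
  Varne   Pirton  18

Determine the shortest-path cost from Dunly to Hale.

$92

Candidate routes:
Dunly - Pirton - Marden - Neston - Arlen - Hale: 21+22+17+24+8 = 92
Dunly - Pirton - Marden - Colne - Neston - Arlen - Hale: 21+22+10+8+24+8 = 93
Cheapest is Dunly - Pirton - Marden - Neston - Arlen - Hale at $92.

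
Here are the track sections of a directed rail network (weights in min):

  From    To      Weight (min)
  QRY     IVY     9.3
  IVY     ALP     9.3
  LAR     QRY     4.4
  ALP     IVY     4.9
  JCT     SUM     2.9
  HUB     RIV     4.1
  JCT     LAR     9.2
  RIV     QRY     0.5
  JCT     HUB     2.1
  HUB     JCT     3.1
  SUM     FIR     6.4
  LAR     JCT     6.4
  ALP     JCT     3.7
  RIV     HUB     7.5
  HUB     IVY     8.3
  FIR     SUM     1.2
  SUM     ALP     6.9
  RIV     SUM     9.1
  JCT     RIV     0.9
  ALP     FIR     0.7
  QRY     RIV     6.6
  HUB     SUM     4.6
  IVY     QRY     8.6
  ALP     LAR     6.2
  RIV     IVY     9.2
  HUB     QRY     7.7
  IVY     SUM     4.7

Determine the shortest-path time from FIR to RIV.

12.7 min

Compare a few routes:
FIR - SUM - ALP - JCT - RIV: 1.2+6.9+3.7+0.9 = 12.7
FIR - SUM - ALP - JCT - HUB - RIV: 1.2+6.9+3.7+2.1+4.1 = 18
FIR - SUM - ALP - LAR - JCT - RIV: 1.2+6.9+6.2+6.4+0.9 = 21.6
The minimum is 12.7 min via FIR - SUM - ALP - JCT - RIV.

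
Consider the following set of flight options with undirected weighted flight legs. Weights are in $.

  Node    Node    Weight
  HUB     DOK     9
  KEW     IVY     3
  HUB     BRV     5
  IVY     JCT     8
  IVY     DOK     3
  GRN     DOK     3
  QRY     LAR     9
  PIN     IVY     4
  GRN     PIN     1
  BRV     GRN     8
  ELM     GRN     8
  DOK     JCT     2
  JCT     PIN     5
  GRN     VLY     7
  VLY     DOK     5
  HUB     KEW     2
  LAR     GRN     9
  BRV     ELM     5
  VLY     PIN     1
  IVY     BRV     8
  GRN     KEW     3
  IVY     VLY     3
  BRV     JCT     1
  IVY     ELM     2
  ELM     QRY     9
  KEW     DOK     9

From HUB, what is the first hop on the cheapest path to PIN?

KEW

Compare a few routes:
HUB - KEW - IVY - PIN: 2+3+4 = 9
HUB - KEW - GRN - PIN: 2+3+1 = 6
The minimum is $6 via HUB - KEW - GRN - PIN.
So from HUB the first move is to KEW.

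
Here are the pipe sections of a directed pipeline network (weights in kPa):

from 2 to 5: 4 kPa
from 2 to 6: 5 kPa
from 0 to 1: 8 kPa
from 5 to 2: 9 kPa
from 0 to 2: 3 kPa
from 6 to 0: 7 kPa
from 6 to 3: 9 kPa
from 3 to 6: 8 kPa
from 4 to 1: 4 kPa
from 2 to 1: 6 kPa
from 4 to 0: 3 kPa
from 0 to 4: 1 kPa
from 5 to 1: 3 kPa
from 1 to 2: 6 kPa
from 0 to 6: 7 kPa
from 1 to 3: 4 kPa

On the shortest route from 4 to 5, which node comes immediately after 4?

0

Enumerating some paths:
4–0–2–5: 3+3+4 = 10
4–1–2–5: 4+6+4 = 14
4–0–1–2–5: 3+8+6+4 = 21
Cheapest is 4–0–2–5 at 10 kPa.
So from 4 the first move is to 0.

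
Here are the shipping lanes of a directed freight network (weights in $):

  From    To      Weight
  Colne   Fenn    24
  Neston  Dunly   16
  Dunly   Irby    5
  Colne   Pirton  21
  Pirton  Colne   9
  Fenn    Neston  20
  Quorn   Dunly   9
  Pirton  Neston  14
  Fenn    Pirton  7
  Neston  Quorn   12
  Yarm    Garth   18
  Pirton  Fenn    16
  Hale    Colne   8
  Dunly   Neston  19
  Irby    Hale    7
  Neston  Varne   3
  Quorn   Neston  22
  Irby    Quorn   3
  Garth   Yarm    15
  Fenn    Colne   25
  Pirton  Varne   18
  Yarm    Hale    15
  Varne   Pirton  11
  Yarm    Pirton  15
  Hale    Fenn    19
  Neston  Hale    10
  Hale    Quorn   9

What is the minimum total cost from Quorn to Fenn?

Enumerating some paths:
Quorn → Dunly → Irby → Hale → Colne → Fenn: 9+5+7+8+24 = 53
Quorn → Neston → Hale → Fenn: 22+10+19 = 51
Quorn → Neston → Varne → Pirton → Fenn: 22+3+11+16 = 52
Quorn → Dunly → Irby → Hale → Fenn: 9+5+7+19 = 40
The minimum is $40 via Quorn → Dunly → Irby → Hale → Fenn.

$40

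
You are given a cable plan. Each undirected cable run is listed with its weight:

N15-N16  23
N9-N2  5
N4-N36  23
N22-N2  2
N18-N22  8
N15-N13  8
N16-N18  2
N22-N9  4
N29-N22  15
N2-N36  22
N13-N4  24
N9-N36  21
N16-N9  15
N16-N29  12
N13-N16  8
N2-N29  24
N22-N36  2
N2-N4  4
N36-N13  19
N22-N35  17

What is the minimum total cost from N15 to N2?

28

Shortest distances from N15:
N15: 0
N13: 8  (via N15)
N16: 16  (via N13)
N18: 18  (via N16)
N22: 26  (via N18)
N36: 27  (via N13)
N2: 28  (via N22)
Shortest route: N15–N13–N16–N18–N22–N2 = 28.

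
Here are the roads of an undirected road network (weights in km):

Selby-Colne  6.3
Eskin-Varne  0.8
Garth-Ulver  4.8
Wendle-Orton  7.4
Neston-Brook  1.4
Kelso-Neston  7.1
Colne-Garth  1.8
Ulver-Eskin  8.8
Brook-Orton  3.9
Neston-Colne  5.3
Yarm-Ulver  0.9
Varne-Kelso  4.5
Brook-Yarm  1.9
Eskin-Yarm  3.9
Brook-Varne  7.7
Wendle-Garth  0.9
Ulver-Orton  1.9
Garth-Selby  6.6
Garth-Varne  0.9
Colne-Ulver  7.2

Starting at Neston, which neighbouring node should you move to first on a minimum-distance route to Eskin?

Candidate routes:
Neston - Brook - Yarm - Ulver - Garth - Varne - Eskin: 1.4+1.9+0.9+4.8+0.9+0.8 = 10.7
Neston - Brook - Varne - Eskin: 1.4+7.7+0.8 = 9.9
Neston - Colne - Garth - Varne - Eskin: 5.3+1.8+0.9+0.8 = 8.8
Neston - Brook - Yarm - Eskin: 1.4+1.9+3.9 = 7.2
The minimum is 7.2 km via Neston - Brook - Yarm - Eskin.
So from Neston the first move is to Brook.

Brook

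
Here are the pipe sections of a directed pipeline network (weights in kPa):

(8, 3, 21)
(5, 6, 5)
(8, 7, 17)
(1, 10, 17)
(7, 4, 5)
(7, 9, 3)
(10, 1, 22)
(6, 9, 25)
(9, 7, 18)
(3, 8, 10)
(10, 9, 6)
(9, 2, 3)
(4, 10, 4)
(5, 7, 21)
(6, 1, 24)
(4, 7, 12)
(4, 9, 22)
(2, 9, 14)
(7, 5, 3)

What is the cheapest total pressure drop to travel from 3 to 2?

33 kPa

Running Dijkstra from 3:
3: 0
8: 10  (via 3)
7: 27  (via 8)
5: 30  (via 7)
9: 30  (via 7)
4: 32  (via 7)
2: 33  (via 9)
Shortest route: 3 → 8 → 7 → 9 → 2 = 33 kPa.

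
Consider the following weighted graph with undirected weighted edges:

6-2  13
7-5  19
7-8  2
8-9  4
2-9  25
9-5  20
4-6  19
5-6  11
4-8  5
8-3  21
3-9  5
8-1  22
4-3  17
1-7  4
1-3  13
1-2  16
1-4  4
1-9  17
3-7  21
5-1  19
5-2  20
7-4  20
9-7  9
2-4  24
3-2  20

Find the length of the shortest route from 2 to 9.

Running Dijkstra from 2:
2: 0
6: 13  (via 2)
1: 16  (via 2)
3: 20  (via 2)
4: 20  (via 1)
5: 20  (via 2)
7: 20  (via 1)
8: 22  (via 7)
9: 25  (via 2)
Shortest route: 2–9 = 25.

25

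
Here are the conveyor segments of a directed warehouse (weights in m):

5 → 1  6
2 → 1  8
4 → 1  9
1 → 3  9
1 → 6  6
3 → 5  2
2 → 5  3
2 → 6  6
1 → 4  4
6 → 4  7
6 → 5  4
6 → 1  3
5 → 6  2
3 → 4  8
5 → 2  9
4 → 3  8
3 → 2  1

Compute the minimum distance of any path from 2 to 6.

5 m

Shortest distances from 2:
2: 0
5: 3  (via 2)
6: 5  (via 5)
Shortest route: 2–5–6 = 5 m.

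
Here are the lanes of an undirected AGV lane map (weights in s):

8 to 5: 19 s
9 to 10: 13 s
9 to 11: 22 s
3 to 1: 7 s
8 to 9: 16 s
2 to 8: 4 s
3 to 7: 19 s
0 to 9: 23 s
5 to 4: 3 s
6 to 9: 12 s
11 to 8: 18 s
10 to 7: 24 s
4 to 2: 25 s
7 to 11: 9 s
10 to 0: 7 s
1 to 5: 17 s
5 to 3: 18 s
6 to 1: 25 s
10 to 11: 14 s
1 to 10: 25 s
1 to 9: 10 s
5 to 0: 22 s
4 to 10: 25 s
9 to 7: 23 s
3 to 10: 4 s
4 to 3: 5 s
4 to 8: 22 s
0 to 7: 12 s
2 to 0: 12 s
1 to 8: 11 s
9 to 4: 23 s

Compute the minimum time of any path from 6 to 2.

Enumerating some paths:
6 → 9 → 8 → 2: 12+16+4 = 32
6 → 9 → 1 → 8 → 2: 12+10+11+4 = 37
Cheapest is 6 → 9 → 8 → 2 at 32 s.

32 s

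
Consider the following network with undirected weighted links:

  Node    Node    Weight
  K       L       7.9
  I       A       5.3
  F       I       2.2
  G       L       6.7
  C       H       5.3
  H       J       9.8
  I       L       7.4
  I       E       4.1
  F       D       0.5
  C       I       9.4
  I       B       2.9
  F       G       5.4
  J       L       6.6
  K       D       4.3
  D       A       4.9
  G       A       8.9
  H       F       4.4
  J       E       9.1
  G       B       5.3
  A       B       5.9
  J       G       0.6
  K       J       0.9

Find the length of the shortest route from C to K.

Compare a few routes:
C → H → J → K: 5.3+9.8+0.9 = 16
C → H → F → G → J → K: 5.3+4.4+5.4+0.6+0.9 = 16.6
C → I → F → D → K: 9.4+2.2+0.5+4.3 = 16.4
C → H → F → D → K: 5.3+4.4+0.5+4.3 = 14.5
The minimum is 14.5 via C → H → F → D → K.

14.5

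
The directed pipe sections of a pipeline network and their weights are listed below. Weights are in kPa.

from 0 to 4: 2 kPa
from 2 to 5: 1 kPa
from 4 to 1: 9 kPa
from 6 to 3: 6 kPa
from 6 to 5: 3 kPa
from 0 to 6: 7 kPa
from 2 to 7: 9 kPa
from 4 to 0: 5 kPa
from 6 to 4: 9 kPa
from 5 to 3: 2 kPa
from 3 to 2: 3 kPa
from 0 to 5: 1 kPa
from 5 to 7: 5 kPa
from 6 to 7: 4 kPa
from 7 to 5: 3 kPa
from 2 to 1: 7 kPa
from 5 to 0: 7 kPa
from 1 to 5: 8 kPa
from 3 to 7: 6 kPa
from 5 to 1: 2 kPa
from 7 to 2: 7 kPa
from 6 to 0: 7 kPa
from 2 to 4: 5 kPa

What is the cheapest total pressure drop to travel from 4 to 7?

11 kPa

Compare a few routes:
4 → 0 → 5 → 3 → 7: 5+1+2+6 = 14
4 → 0 → 5 → 7: 5+1+5 = 11
Cheapest is 4 → 0 → 5 → 7 at 11 kPa.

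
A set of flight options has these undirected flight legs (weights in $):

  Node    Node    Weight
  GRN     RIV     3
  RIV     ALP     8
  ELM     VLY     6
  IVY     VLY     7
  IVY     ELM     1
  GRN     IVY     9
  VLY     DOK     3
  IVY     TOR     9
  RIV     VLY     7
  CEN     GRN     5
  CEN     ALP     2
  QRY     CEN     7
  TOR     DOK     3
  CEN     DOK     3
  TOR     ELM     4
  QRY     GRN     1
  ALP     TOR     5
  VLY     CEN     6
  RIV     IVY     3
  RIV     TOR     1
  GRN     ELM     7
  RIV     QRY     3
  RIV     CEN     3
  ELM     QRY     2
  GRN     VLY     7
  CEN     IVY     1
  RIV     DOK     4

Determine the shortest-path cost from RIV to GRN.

Compare a few routes:
RIV → GRN: 3 = 3
RIV → QRY → GRN: 3+1 = 4
RIV → IVY → ELM → QRY → GRN: 3+1+2+1 = 7
The minimum is $3 via RIV → GRN.

$3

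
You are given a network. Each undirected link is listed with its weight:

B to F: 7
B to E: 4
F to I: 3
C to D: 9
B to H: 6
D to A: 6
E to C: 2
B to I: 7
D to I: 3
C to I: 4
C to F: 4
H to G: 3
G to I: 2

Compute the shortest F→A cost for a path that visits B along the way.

Shortest F→B: F → B = 7
Best B to A: B → I → D → A costing 16
Total via B: 7 + 16 = 23.

23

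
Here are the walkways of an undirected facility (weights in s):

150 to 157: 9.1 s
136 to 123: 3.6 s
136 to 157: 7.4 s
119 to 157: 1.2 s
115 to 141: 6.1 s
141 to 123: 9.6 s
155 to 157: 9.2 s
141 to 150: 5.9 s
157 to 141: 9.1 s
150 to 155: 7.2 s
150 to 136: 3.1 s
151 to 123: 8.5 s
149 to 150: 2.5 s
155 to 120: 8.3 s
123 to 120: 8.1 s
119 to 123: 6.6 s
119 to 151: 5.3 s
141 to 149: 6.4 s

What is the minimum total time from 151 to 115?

Candidate routes:
151–123–136–150–141–115: 8.5+3.6+3.1+5.9+6.1 = 27.2
151–123–141–115: 8.5+9.6+6.1 = 24.2
151–119–157–141–115: 5.3+1.2+9.1+6.1 = 21.7
Cheapest is 151–119–157–141–115 at 21.7 s.

21.7 s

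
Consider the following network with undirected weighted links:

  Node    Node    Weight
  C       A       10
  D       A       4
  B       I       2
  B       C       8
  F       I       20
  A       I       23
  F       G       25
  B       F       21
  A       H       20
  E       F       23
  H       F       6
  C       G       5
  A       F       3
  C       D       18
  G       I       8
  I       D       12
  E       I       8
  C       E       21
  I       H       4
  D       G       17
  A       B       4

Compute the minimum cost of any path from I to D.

10

Candidate routes:
I - D: 12 = 12
I - H - F - A - D: 4+6+3+4 = 17
I - B - A - D: 2+4+4 = 10
The minimum is 10 via I - B - A - D.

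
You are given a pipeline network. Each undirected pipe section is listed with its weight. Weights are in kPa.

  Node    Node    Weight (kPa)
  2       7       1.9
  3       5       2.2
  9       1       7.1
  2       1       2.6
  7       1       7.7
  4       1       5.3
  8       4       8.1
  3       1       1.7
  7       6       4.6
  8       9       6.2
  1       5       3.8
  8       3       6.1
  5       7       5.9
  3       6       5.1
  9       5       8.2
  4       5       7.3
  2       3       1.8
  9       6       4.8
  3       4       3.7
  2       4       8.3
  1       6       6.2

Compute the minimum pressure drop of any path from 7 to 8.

Running Dijkstra from 7:
7: 0
2: 1.9  (via 7)
3: 3.7  (via 2)
1: 4.5  (via 2)
6: 4.6  (via 7)
5: 5.9  (via 7)
4: 7.4  (via 3)
9: 9.4  (via 6)
8: 9.8  (via 3)
Shortest route: 7–2–3–8 = 9.8 kPa.

9.8 kPa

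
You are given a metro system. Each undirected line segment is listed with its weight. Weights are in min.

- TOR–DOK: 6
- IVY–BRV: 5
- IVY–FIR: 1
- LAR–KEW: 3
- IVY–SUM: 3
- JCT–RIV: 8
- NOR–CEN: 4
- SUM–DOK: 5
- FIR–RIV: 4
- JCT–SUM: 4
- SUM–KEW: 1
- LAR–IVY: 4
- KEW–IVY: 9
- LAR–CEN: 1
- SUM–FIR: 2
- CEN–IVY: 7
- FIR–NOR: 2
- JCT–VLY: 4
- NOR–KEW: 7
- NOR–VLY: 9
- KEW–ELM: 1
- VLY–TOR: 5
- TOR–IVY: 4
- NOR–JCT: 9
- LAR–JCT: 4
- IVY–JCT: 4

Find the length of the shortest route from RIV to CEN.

Settle nodes by increasing distance from RIV:
RIV: 0
FIR: 4  (via RIV)
IVY: 5  (via FIR)
NOR: 6  (via FIR)
SUM: 6  (via FIR)
KEW: 7  (via SUM)
JCT: 8  (via RIV)
ELM: 8  (via KEW)
LAR: 9  (via IVY)
TOR: 9  (via IVY)
CEN: 10  (via NOR)
Shortest route: RIV–FIR–NOR–CEN = 10 min.

10 min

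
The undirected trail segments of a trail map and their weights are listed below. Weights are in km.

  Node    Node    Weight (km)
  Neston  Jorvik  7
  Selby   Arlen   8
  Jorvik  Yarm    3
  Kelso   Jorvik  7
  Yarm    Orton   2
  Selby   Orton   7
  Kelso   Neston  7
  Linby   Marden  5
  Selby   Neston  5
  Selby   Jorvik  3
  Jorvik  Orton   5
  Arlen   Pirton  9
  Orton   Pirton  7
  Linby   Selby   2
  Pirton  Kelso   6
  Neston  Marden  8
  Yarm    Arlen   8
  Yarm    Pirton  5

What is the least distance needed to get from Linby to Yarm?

8 km

Compare a few routes:
Linby → Selby → Jorvik → Yarm: 2+3+3 = 8
Linby → Selby → Orton → Yarm: 2+7+2 = 11
The minimum is 8 km via Linby → Selby → Jorvik → Yarm.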